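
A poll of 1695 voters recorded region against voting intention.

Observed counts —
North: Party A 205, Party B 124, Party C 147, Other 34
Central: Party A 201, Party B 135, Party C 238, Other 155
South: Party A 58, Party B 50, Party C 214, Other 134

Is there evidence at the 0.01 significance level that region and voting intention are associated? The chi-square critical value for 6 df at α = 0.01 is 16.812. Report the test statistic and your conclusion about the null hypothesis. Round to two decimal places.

Row totals: 510, 729, 456. Column totals: 464, 309, 599, 323. Grand total N = 1695.
Expected counts (row total × column total / N):
  North, Party A: 510×464/1695 = 139.611
  North, Party B: 510×309/1695 = 92.973
  North, Party C: 510×599/1695 = 180.230
  North, Other: 510×323/1695 = 97.186
  Central, Party A: 729×464/1695 = 199.561
  Central, Party B: 729×309/1695 = 132.897
  Central, Party C: 729×599/1695 = 257.623
  Central, Other: 729×323/1695 = 138.919
  South, Party A: 456×464/1695 = 124.828
  South, Party B: 456×309/1695 = 83.129
  South, Party C: 456×599/1695 = 161.147
  South, Other: 456×323/1695 = 86.896
Contributions (O − E)²/E:
  (205 − 139.611)²/139.611 = 30.6260
  (124 − 92.973)²/92.973 = 10.3543
  (147 − 180.230)²/180.230 = 6.1268
  (34 − 97.186)²/97.186 = 41.0807
  (201 − 199.561)²/199.561 = 0.0104
  (135 − 132.897)²/132.897 = 0.0333
  (238 − 257.623)²/257.623 = 1.4947
  (155 − 138.919)²/138.919 = 1.8615
  (58 − 124.828)²/124.828 = 35.7771
  (50 − 83.129)²/83.129 = 13.2027
  (214 − 161.147)²/161.147 = 17.3347
  (134 − 86.896)²/86.896 = 25.5338
χ² = 30.6260 + 10.3543 + 6.1268 + 41.0807 + 0.0104 + 0.0333 + 1.4947 + 1.8615 + 35.7771 + 13.2027 + 17.3347 + 25.5338 = 183.44
df = (3−1)(4−1) = 6. Since 183.44 > 16.812, reject the null hypothesis of independence at α = 0.01.

183.44; reject H₀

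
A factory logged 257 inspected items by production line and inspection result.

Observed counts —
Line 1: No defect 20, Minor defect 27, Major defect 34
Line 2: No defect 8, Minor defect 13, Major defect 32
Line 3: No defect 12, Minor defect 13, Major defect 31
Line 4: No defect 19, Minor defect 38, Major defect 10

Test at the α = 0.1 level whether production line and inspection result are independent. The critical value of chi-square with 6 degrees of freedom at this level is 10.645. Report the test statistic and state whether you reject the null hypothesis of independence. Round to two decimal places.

Row totals: 81, 53, 56, 67. Column totals: 59, 91, 107. Grand total N = 257.
Expected counts (row total × column total / N):
  Line 1, No defect: 81×59/257 = 18.595
  Line 1, Minor defect: 81×91/257 = 28.681
  Line 1, Major defect: 81×107/257 = 33.724
  Line 2, No defect: 53×59/257 = 12.167
  Line 2, Minor defect: 53×91/257 = 18.767
  Line 2, Major defect: 53×107/257 = 22.066
  Line 3, No defect: 56×59/257 = 12.856
  Line 3, Minor defect: 56×91/257 = 19.829
  Line 3, Major defect: 56×107/257 = 23.315
  Line 4, No defect: 67×59/257 = 15.381
  Line 4, Minor defect: 67×91/257 = 23.724
  Line 4, Major defect: 67×107/257 = 27.895
Contributions (O − E)²/E:
  (20 − 18.595)²/18.595 = 0.1062
  (27 − 28.681)²/28.681 = 0.0985
  (34 − 33.724)²/33.724 = 0.0023
  (8 − 12.167)²/12.167 = 1.4271
  (13 − 18.767)²/18.767 = 1.7722
  (32 − 22.066)²/22.066 = 4.4722
  (12 − 12.856)²/12.856 = 0.0570
  (13 − 19.829)²/19.829 = 2.3519
  (31 − 23.315)²/23.315 = 2.5331
  (19 − 15.381)²/15.381 = 0.8515
  (38 − 23.724)²/23.724 = 8.5906
  (10 − 27.895)²/27.895 = 11.4799
χ² = 0.1062 + 0.0985 + 0.0023 + 1.4271 + 1.7722 + 4.4722 + 0.0570 + 2.3519 + 2.5331 + 0.8515 + 8.5906 + 11.4799 = 33.74
df = (4−1)(3−1) = 6. Since 33.74 > 10.645, reject the null hypothesis of independence at α = 0.1.

33.74; reject H₀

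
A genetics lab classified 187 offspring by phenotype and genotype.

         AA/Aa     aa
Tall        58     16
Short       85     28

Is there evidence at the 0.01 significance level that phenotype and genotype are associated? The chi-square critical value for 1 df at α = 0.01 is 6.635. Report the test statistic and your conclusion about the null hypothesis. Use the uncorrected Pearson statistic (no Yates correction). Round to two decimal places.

0.25; fail to reject H₀

Row totals: 74, 113. Column totals: 143, 44. Grand total N = 187.
Expected counts (row total × column total / N):
  Tall, AA/Aa: 74×143/187 = 56.588
  Tall, aa: 74×44/187 = 17.412
  Short, AA/Aa: 113×143/187 = 86.412
  Short, aa: 113×44/187 = 26.588
Contributions (O − E)²/E:
  (58 − 56.588)²/56.588 = 0.0352
  (16 − 17.412)²/17.412 = 0.1145
  (85 − 86.412)²/86.412 = 0.0231
  (28 − 26.588)²/26.588 = 0.0750
χ² = 0.0352 + 0.1145 + 0.0231 + 0.0750 = 0.25
df = (2−1)(2−1) = 1. Since 0.25 < 6.635, fail to reject the null hypothesis of independence at α = 0.01.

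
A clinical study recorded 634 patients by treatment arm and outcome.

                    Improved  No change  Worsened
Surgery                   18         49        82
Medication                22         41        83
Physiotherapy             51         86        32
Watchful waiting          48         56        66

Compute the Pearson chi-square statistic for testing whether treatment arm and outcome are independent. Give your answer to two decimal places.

Row totals: 149, 146, 169, 170. Column totals: 139, 232, 263. Grand total N = 634.
Expected counts (row total × column total / N):
  Surgery, Improved: 149×139/634 = 32.667
  Surgery, No change: 149×232/634 = 54.524
  Surgery, Worsened: 149×263/634 = 61.809
  Medication, Improved: 146×139/634 = 32.009
  Medication, No change: 146×232/634 = 53.426
  Medication, Worsened: 146×263/634 = 60.565
  Physiotherapy, Improved: 169×139/634 = 37.052
  Physiotherapy, No change: 169×232/634 = 61.842
  Physiotherapy, Worsened: 169×263/634 = 70.106
  Watchful waiting, Improved: 170×139/634 = 37.271
  Watchful waiting, No change: 170×232/634 = 62.208
  Watchful waiting, Worsened: 170×263/634 = 70.521
Contributions (O − E)²/E:
  (18 − 32.667)²/32.667 = 6.5853
  (49 − 54.524)²/54.524 = 0.5597
  (82 − 61.809)²/61.809 = 6.5957
  (22 − 32.009)²/32.009 = 3.1297
  (41 − 53.426)²/53.426 = 2.8901
  (83 − 60.565)²/60.565 = 8.3106
  (51 − 37.052)²/37.052 = 5.2506
  (86 − 61.842)²/61.842 = 9.4371
  (32 − 70.106)²/70.106 = 20.7125
  (48 − 37.271)²/37.271 = 3.0885
  (56 − 62.208)²/62.208 = 0.6195
  (66 − 70.521)²/70.521 = 0.2898
χ² = 6.5853 + 0.5597 + 6.5957 + 3.1297 + 2.8901 + 8.3106 + 5.2506 + 9.4371 + 20.7125 + 3.0885 + 0.6195 + 0.2898 = 67.47

67.47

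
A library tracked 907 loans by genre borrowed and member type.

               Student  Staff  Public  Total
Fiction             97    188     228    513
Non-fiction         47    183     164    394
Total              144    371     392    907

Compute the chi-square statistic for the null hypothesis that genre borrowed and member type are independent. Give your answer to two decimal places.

Grand total N = 907.
Expected counts (row total × column total / N):
  Fiction, Student: 513×144/907 = 81.447
  Fiction, Staff: 513×371/907 = 209.838
  Fiction, Public: 513×392/907 = 221.716
  Non-fiction, Student: 394×144/907 = 62.553
  Non-fiction, Staff: 394×371/907 = 161.162
  Non-fiction, Public: 394×392/907 = 170.284
Contributions (O − E)²/E:
  (97 − 81.447)²/81.447 = 2.9700
  (188 − 209.838)²/209.838 = 2.2727
  (228 − 221.716)²/221.716 = 0.1781
  (47 − 62.553)²/62.553 = 3.8671
  (183 − 161.162)²/161.162 = 2.9591
  (164 − 170.284)²/170.284 = 0.2319
χ² = 2.9700 + 2.2727 + 0.1781 + 3.8671 + 2.9591 + 0.2319 = 12.48

12.48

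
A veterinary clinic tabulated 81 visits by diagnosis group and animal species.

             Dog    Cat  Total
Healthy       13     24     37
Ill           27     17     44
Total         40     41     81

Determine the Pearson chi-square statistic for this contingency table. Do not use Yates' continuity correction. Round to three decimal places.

5.531

Grand total N = 81.
Expected counts (row total × column total / N):
  Healthy, Dog: 37×40/81 = 18.2716
  Healthy, Cat: 37×41/81 = 18.7284
  Ill, Dog: 44×40/81 = 21.7284
  Ill, Cat: 44×41/81 = 22.2716
Contributions (O − E)²/E:
  (13 − 18.2716)²/18.2716 = 1.5209
  (24 − 18.7284)²/18.7284 = 1.4838
  (27 − 21.7284)²/21.7284 = 1.2790
  (17 − 22.2716)²/22.2716 = 1.2478
χ² = 1.5209 + 1.4838 + 1.2790 + 1.2478 = 5.531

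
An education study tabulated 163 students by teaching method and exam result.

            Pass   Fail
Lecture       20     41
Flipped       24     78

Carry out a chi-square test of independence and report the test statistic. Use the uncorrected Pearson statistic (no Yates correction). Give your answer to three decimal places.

1.660

Row totals: 61, 102. Column totals: 44, 119. Grand total N = 163.
Expected counts (row total × column total / N):
  Lecture, Pass: 61×44/163 = 16.4663
  Lecture, Fail: 61×119/163 = 44.5337
  Flipped, Pass: 102×44/163 = 27.5337
  Flipped, Fail: 102×119/163 = 74.4663
Contributions (O − E)²/E:
  (20 − 16.4663)²/16.4663 = 0.7583
  (41 − 44.5337)²/44.5337 = 0.2804
  (24 − 27.5337)²/27.5337 = 0.4535
  (78 − 74.4663)²/74.4663 = 0.1677
χ² = 0.7583 + 0.2804 + 0.4535 + 0.1677 = 1.660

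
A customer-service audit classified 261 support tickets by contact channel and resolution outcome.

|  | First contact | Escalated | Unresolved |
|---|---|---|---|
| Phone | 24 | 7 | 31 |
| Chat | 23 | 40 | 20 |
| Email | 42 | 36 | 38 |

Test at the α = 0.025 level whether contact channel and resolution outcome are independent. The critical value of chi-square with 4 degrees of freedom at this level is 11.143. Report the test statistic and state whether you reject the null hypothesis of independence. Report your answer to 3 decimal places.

Row totals: 62, 83, 116. Column totals: 89, 83, 89. Grand total N = 261.
Expected counts (row total × column total / N):
  Phone, First contact: 62×89/261 = 21.1418
  Phone, Escalated: 62×83/261 = 19.7165
  Phone, Unresolved: 62×89/261 = 21.1418
  Chat, First contact: 83×89/261 = 28.3027
  Chat, Escalated: 83×83/261 = 26.3946
  Chat, Unresolved: 83×89/261 = 28.3027
  Email, First contact: 116×89/261 = 39.5556
  Email, Escalated: 116×83/261 = 36.8889
  Email, Unresolved: 116×89/261 = 39.5556
Contributions (O − E)²/E:
  (24 − 21.1418)²/21.1418 = 0.3864
  (7 − 19.7165)²/19.7165 = 8.2017
  (31 − 21.1418)²/21.1418 = 4.5968
  (23 − 28.3027)²/28.3027 = 0.9935
  (40 − 26.3946)²/26.3946 = 7.0131
  (20 − 28.3027)²/28.3027 = 2.4356
  (42 − 39.5556)²/39.5556 = 0.1511
  (36 − 36.8889)²/36.8889 = 0.0214
  (38 − 39.5556)²/39.5556 = 0.0612
χ² = 0.3864 + 8.2017 + 4.5968 + 0.9935 + 7.0131 + 2.4356 + 0.1511 + 0.0214 + 0.0612 = 23.861
df = (3−1)(3−1) = 4. Since 23.861 > 11.143, reject the null hypothesis of independence at α = 0.025.

23.861; reject H₀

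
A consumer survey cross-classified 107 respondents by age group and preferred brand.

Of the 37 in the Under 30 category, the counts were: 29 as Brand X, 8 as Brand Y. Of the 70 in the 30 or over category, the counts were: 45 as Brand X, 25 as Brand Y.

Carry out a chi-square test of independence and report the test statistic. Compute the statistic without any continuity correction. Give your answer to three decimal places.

2.254

Row totals: 37, 70. Column totals: 74, 33. Grand total N = 107.
Expected counts (row total × column total / N):
  Under 30, Brand X: 37×74/107 = 25.5888
  Under 30, Brand Y: 37×33/107 = 11.4112
  30 or over, Brand X: 70×74/107 = 48.4112
  30 or over, Brand Y: 70×33/107 = 21.5888
Contributions (O − E)²/E:
  (29 − 25.5888)²/25.5888 = 0.4547
  (8 − 11.4112)²/11.4112 = 1.0197
  (45 − 48.4112)²/48.4112 = 0.2404
  (25 − 21.5888)²/21.5888 = 0.5390
χ² = 0.4547 + 1.0197 + 0.2404 + 0.5390 = 2.254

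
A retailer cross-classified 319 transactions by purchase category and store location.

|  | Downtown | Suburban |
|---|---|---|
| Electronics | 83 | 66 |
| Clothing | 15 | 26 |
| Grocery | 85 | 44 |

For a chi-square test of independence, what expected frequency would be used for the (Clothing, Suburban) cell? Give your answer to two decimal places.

Row total (Clothing) = 41; column total (Suburban) = 136; grand total N = 319.
Expected count = (row total × column total) / N = 41 × 136 / 319 = 17.48.

17.48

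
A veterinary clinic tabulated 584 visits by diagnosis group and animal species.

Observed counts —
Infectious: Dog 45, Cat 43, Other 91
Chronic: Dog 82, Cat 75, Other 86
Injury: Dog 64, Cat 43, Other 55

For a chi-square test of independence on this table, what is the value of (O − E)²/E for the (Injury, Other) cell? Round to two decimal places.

Row total (Injury) = 162; column total (Other) = 232; N = 584.
Expected count E = 162 × 232 / 584 = 64.356.
Contribution = (O − E)²/E = (55 − 64.356)² / 64.356 = 1.36.

1.36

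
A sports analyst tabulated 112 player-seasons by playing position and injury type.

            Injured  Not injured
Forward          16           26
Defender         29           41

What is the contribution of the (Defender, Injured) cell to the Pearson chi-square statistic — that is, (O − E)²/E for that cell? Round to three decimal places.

0.027

Row total (Defender) = 70; column total (Injured) = 45; N = 112.
Expected count E = 70 × 45 / 112 = 28.1250.
Contribution = (O − E)²/E = (29 − 28.1250)² / 28.1250 = 0.027.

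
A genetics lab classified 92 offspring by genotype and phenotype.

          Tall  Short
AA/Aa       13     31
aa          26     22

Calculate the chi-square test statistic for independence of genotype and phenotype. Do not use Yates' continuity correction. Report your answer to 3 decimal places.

5.698

Row totals: 44, 48. Column totals: 39, 53. Grand total N = 92.
Expected counts (row total × column total / N):
  AA/Aa, Tall: 44×39/92 = 18.65217
  AA/Aa, Short: 44×53/92 = 25.34783
  aa, Tall: 48×39/92 = 20.34783
  aa, Short: 48×53/92 = 27.65217
Contributions (O − E)²/E:
  (13 − 18.65217)²/18.65217 = 1.7128
  (31 − 25.34783)²/25.34783 = 1.2603
  (26 − 20.34783)²/20.34783 = 1.5700
  (22 − 27.65217)²/27.65217 = 1.1553
χ² = 1.7128 + 1.2603 + 1.5700 + 1.1553 = 5.698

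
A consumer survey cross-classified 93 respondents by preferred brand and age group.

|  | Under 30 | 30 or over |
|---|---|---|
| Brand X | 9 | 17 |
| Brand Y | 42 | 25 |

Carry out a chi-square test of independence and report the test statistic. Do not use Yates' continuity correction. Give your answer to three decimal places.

Row totals: 26, 67. Column totals: 51, 42. Grand total N = 93.
Expected counts (row total × column total / N):
  Brand X, Under 30: 26×51/93 = 14.2581
  Brand X, 30 or over: 26×42/93 = 11.7419
  Brand Y, Under 30: 67×51/93 = 36.7419
  Brand Y, 30 or over: 67×42/93 = 30.2581
Contributions (O − E)²/E:
  (9 − 14.2581)²/14.2581 = 1.9391
  (17 − 11.7419)²/11.7419 = 2.3546
  (42 − 36.7419)²/36.7419 = 0.7525
  (25 − 30.2581)²/30.2581 = 0.9137
χ² = 1.9391 + 2.3546 + 0.7525 + 0.9137 = 5.960

5.960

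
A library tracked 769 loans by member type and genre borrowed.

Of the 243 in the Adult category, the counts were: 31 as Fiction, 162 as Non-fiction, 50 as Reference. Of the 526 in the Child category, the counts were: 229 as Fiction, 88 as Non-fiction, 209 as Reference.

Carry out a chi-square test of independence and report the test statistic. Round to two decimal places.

Row totals: 243, 526. Column totals: 260, 250, 259. Grand total N = 769.
Expected counts (row total × column total / N):
  Adult, Fiction: 243×260/769 = 82.159
  Adult, Non-fiction: 243×250/769 = 78.999
  Adult, Reference: 243×259/769 = 81.843
  Child, Fiction: 526×260/769 = 177.841
  Child, Non-fiction: 526×250/769 = 171.001
  Child, Reference: 526×259/769 = 177.157
Contributions (O − E)²/E:
  (31 − 82.159)²/82.159 = 31.8558
  (162 − 78.999)²/78.999 = 87.2057
  (50 − 81.843)²/81.843 = 12.3893
  (229 − 177.841)²/177.841 = 14.7168
  (88 − 171.001)²/171.001 = 40.2873
  (209 − 177.157)²/177.157 = 5.7236
χ² = 31.8558 + 87.2057 + 12.3893 + 14.7168 + 40.2873 + 5.7236 = 192.18

192.18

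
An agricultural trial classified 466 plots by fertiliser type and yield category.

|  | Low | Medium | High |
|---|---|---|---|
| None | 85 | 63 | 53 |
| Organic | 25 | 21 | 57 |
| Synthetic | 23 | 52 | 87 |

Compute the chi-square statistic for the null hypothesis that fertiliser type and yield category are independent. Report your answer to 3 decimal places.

Row totals: 201, 103, 162. Column totals: 133, 136, 197. Grand total N = 466.
Expected counts (row total × column total / N):
  None, Low: 201×133/466 = 57.36695
  None, Medium: 201×136/466 = 58.66094
  None, High: 201×197/466 = 84.97210
  Organic, Low: 103×133/466 = 29.39700
  Organic, Medium: 103×136/466 = 30.06009
  Organic, High: 103×197/466 = 43.54292
  Synthetic, Low: 162×133/466 = 46.23605
  Synthetic, Medium: 162×136/466 = 47.27897
  Synthetic, High: 162×197/466 = 68.48498
Contributions (O − E)²/E:
  (85 − 57.36695)²/57.36695 = 13.3105
  (63 − 58.66094)²/58.66094 = 0.3210
  (53 − 84.97210)²/84.97210 = 12.0300
  (25 − 29.39700)²/29.39700 = 0.6577
  (21 − 30.06009)²/30.06009 = 2.7307
  (57 − 43.54292)²/43.54292 = 4.1590
  (23 − 46.23605)²/46.23605 = 11.6773
  (52 − 47.27897)²/47.27897 = 0.4714
  (87 − 68.48498)²/68.48498 = 5.0056
χ² = 13.3105 + 0.3210 + 12.0300 + 0.6577 + 2.7307 + 4.1590 + 11.6773 + 0.4714 + 5.0056 = 50.363

50.363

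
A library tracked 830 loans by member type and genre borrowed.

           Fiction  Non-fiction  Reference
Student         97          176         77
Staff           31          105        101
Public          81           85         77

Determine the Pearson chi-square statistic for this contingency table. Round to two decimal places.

48.36

Row totals: 350, 237, 243. Column totals: 209, 366, 255. Grand total N = 830.
Expected counts (row total × column total / N):
  Student, Fiction: 350×209/830 = 88.133
  Student, Non-fiction: 350×366/830 = 154.337
  Student, Reference: 350×255/830 = 107.530
  Staff, Fiction: 237×209/830 = 59.678
  Staff, Non-fiction: 237×366/830 = 104.508
  Staff, Reference: 237×255/830 = 72.813
  Public, Fiction: 243×209/830 = 61.189
  Public, Non-fiction: 243×366/830 = 107.154
  Public, Reference: 243×255/830 = 74.657
Contributions (O − E)²/E:
  (97 − 88.133)²/88.133 = 0.8921
  (176 − 154.337)²/154.337 = 3.0407
  (77 − 107.530)²/107.530 = 8.6681
  (31 − 59.678)²/59.678 = 13.7811
  (105 − 104.508)²/104.508 = 0.0023
  (101 − 72.813)²/72.813 = 10.9116
  (81 − 61.189)²/61.189 = 6.4142
  (85 − 107.154)²/107.154 = 4.5803
  (77 − 74.657)²/74.657 = 0.0735
χ² = 0.8921 + 3.0407 + 8.6681 + 13.7811 + 0.0023 + 10.9116 + 6.4142 + 4.5803 + 0.0735 = 48.36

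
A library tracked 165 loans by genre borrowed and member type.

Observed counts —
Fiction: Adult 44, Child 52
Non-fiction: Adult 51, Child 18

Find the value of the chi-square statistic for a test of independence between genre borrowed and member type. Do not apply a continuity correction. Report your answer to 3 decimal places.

Row totals: 96, 69. Column totals: 95, 70. Grand total N = 165.
Expected counts (row total × column total / N):
  Fiction, Adult: 96×95/165 = 55.2727
  Fiction, Child: 96×70/165 = 40.7273
  Non-fiction, Adult: 69×95/165 = 39.7273
  Non-fiction, Child: 69×70/165 = 29.2727
Contributions (O − E)²/E:
  (44 − 55.2727)²/55.2727 = 2.2990
  (52 − 40.7273)²/40.7273 = 3.1201
  (51 − 39.7273)²/39.7273 = 3.1987
  (18 − 29.2727)²/29.2727 = 4.3410
χ² = 2.2990 + 3.1201 + 3.1987 + 4.3410 = 12.959

12.959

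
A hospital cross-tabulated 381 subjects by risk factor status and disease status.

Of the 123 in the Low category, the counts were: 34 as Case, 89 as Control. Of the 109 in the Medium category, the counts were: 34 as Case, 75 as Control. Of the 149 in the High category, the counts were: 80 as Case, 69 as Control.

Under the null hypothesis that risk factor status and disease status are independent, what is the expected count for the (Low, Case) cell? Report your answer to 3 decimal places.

Row total (Low) = 123; column total (Case) = 148; grand total N = 381.
Expected count = (row total × column total) / N = 123 × 148 / 381 = 47.780.

47.780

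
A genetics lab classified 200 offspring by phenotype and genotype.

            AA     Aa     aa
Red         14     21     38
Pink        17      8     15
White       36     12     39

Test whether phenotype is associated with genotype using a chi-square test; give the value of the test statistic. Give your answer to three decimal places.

12.633

Row totals: 73, 40, 87. Column totals: 67, 41, 92. Grand total N = 200.
Expected counts (row total × column total / N):
  Red, AA: 73×67/200 = 24.4550
  Red, Aa: 73×41/200 = 14.9650
  Red, aa: 73×92/200 = 33.5800
  Pink, AA: 40×67/200 = 13.4000
  Pink, Aa: 40×41/200 = 8.2000
  Pink, aa: 40×92/200 = 18.4000
  White, AA: 87×67/200 = 29.1450
  White, Aa: 87×41/200 = 17.8350
  White, aa: 87×92/200 = 40.0200
Contributions (O − E)²/E:
  (14 − 24.4550)²/24.4550 = 4.4697
  (21 − 14.9650)²/14.9650 = 2.4338
  (38 − 33.5800)²/33.5800 = 0.5818
  (17 − 13.4000)²/13.4000 = 0.9672
  (8 − 8.2000)²/8.2000 = 0.0049
  (15 − 18.4000)²/18.4000 = 0.6283
  (36 − 29.1450)²/29.1450 = 1.6123
  (12 − 17.8350)²/17.8350 = 1.9090
  (39 − 40.0200)²/40.0200 = 0.0260
χ² = 4.4697 + 2.4338 + 0.5818 + 0.9672 + 0.0049 + 0.6283 + 1.6123 + 1.9090 + 0.0260 = 12.633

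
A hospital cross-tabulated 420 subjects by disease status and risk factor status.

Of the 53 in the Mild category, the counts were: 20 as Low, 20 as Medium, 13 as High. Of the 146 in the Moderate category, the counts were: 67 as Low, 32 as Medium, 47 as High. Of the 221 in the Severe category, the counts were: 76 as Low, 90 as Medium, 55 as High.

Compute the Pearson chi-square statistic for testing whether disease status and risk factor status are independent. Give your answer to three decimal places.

14.382

Row totals: 53, 146, 221. Column totals: 163, 142, 115. Grand total N = 420.
Expected counts (row total × column total / N):
  Mild, Low: 53×163/420 = 20.5690
  Mild, Medium: 53×142/420 = 17.9190
  Mild, High: 53×115/420 = 14.5119
  Moderate, Low: 146×163/420 = 56.6619
  Moderate, Medium: 146×142/420 = 49.3619
  Moderate, High: 146×115/420 = 39.9762
  Severe, Low: 221×163/420 = 85.7690
  Severe, Medium: 221×142/420 = 74.7190
  Severe, High: 221×115/420 = 60.5119
Contributions (O − E)²/E:
  (20 − 20.5690)²/20.5690 = 0.0157
  (20 − 17.9190)²/17.9190 = 0.2417
  (13 − 14.5119)²/14.5119 = 0.1575
  (67 − 56.6619)²/56.6619 = 1.8862
  (32 − 49.3619)²/49.3619 = 6.1066
  (47 − 39.9762)²/39.9762 = 1.2341
  (76 − 85.7690)²/85.7690 = 1.1127
  (90 − 74.7190)²/74.7190 = 3.1252
  (55 − 60.5119)²/60.5119 = 0.5021
χ² = 0.0157 + 0.2417 + 0.1575 + 1.8862 + 6.1066 + 1.2341 + 1.1127 + 3.1252 + 0.5021 = 14.382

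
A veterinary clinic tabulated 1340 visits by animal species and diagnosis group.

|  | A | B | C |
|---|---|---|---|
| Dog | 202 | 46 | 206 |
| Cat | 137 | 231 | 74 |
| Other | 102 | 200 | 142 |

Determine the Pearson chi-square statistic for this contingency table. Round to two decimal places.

219.00

Row totals: 454, 442, 444. Column totals: 441, 477, 422. Grand total N = 1340.
Expected counts (row total × column total / N):
  Dog, A: 454×441/1340 = 149.413
  Dog, B: 454×477/1340 = 161.610
  Dog, C: 454×422/1340 = 142.976
  Cat, A: 442×441/1340 = 145.464
  Cat, B: 442×477/1340 = 157.339
  Cat, C: 442×422/1340 = 139.197
  Other, A: 444×441/1340 = 146.122
  Other, B: 444×477/1340 = 158.051
  Other, C: 444×422/1340 = 139.827
Contributions (O − E)²/E:
  (202 − 149.413)²/149.413 = 18.5084
  (46 − 161.610)²/161.610 = 82.7032
  (206 − 142.976)²/142.976 = 27.7811
  (137 − 145.464)²/145.464 = 0.4925
  (231 − 157.339)²/157.339 = 34.4857
  (74 − 139.197)²/139.197 = 30.5369
  (102 − 146.122)²/146.122 = 13.3228
  (200 − 158.051)²/158.051 = 11.1339
  (142 − 139.827)²/139.827 = 0.0338
χ² = 18.5084 + 82.7032 + 27.7811 + 0.4925 + 34.4857 + 30.5369 + 13.3228 + 11.1339 + 0.0338 = 219.00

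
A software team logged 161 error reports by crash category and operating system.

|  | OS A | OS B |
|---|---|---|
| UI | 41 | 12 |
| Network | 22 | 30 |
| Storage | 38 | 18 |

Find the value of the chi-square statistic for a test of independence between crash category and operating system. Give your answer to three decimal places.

14.758

Row totals: 53, 52, 56. Column totals: 101, 60. Grand total N = 161.
Expected counts (row total × column total / N):
  UI, OS A: 53×101/161 = 33.2484
  UI, OS B: 53×60/161 = 19.7516
  Network, OS A: 52×101/161 = 32.6211
  Network, OS B: 52×60/161 = 19.3789
  Storage, OS A: 56×101/161 = 35.1304
  Storage, OS B: 56×60/161 = 20.8696
Contributions (O − E)²/E:
  (41 − 33.2484)²/33.2484 = 1.8072
  (12 − 19.7516)²/19.7516 = 3.0421
  (22 − 32.6211)²/32.6211 = 3.4581
  (30 − 19.3789)²/19.3789 = 5.8212
  (38 − 35.1304)²/35.1304 = 0.2344
  (18 − 20.8696)²/20.8696 = 0.3946
χ² = 1.8072 + 3.0421 + 3.4581 + 5.8212 + 0.2344 + 0.3946 = 14.758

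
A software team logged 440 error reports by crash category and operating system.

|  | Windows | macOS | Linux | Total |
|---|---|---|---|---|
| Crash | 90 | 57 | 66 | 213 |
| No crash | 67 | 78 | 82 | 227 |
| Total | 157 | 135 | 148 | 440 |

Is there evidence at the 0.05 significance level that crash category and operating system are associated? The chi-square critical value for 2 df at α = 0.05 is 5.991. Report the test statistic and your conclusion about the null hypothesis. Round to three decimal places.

7.928; reject H₀

Grand total N = 440.
Expected counts (row total × column total / N):
  Crash, Windows: 213×157/440 = 76.0023
  Crash, macOS: 213×135/440 = 65.3523
  Crash, Linux: 213×148/440 = 71.6455
  No crash, Windows: 227×157/440 = 80.9977
  No crash, macOS: 227×135/440 = 69.6477
  No crash, Linux: 227×148/440 = 76.3545
Contributions (O − E)²/E:
  (90 − 76.0023)²/76.0023 = 2.5780
  (57 − 65.3523)²/65.3523 = 1.0675
  (66 − 71.6455)²/71.6455 = 0.4449
  (67 − 80.9977)²/80.9977 = 2.4190
  (78 − 69.6477)²/69.6477 = 1.0016
  (82 − 76.3545)²/76.3545 = 0.4174
χ² = 2.5780 + 1.0675 + 0.4449 + 2.4190 + 1.0016 + 0.4174 = 7.928
df = (2−1)(3−1) = 2. Since 7.928 > 5.991, reject the null hypothesis of independence at α = 0.05.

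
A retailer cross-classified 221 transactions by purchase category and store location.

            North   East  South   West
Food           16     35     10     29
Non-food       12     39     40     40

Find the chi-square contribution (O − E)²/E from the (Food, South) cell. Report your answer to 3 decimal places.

5.273

Row total (Food) = 90; column total (South) = 50; N = 221.
Expected count E = 90 × 50 / 221 = 20.3620.
Contribution = (O − E)²/E = (10 − 20.3620)² / 20.3620 = 5.273.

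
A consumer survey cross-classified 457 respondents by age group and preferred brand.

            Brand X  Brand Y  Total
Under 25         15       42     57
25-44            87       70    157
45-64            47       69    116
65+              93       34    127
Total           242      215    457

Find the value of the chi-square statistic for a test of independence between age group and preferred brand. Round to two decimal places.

Grand total N = 457.
Expected counts (row total × column total / N):
  Under 25, Brand X: 57×242/457 = 30.184
  Under 25, Brand Y: 57×215/457 = 26.816
  25-44, Brand X: 157×242/457 = 83.138
  25-44, Brand Y: 157×215/457 = 73.862
  45-64, Brand X: 116×242/457 = 61.427
  45-64, Brand Y: 116×215/457 = 54.573
  65+, Brand X: 127×242/457 = 67.252
  65+, Brand Y: 127×215/457 = 59.748
Contributions (O − E)²/E:
  (15 − 30.184)²/30.184 = 7.6383
  (42 − 26.816)²/26.816 = 8.5976
  (87 − 83.138)²/83.138 = 0.1794
  (70 − 73.862)²/73.862 = 0.2019
  (47 − 61.427)²/61.427 = 3.3884
  (69 − 54.573)²/54.573 = 3.8139
  (93 − 67.252)²/67.252 = 9.8578
  (34 − 59.748)²/59.748 = 11.0959
χ² = 7.6383 + 8.5976 + 0.1794 + 0.2019 + 3.3884 + 3.8139 + 9.8578 + 11.0959 = 44.77

44.77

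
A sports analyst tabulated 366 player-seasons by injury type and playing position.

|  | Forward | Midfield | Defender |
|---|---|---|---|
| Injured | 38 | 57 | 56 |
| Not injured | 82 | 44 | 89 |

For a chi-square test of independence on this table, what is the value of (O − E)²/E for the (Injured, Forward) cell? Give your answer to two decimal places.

2.68

Row total (Injured) = 151; column total (Forward) = 120; N = 366.
Expected count E = 151 × 120 / 366 = 49.508.
Contribution = (O − E)²/E = (38 − 49.508)² / 49.508 = 2.68.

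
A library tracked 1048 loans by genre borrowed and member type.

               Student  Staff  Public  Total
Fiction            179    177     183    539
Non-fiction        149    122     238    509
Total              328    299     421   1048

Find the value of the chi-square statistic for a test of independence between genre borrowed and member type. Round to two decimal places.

Grand total N = 1048.
Expected counts (row total × column total / N):
  Fiction, Student: 539×328/1048 = 168.695
  Fiction, Staff: 539×299/1048 = 153.780
  Fiction, Public: 539×421/1048 = 216.526
  Non-fiction, Student: 509×328/1048 = 159.305
  Non-fiction, Staff: 509×299/1048 = 145.220
  Non-fiction, Public: 509×421/1048 = 204.474
Contributions (O − E)²/E:
  (179 − 168.695)²/168.695 = 0.6295
  (177 − 153.780)²/153.780 = 3.5061
  (183 − 216.526)²/216.526 = 5.1910
  (149 − 159.305)²/159.305 = 0.6666
  (122 − 145.220)²/145.220 = 3.7128
  (238 − 204.474)²/204.474 = 5.4970
χ² = 0.6295 + 3.5061 + 5.1910 + 0.6666 + 3.7128 + 5.4970 = 19.20

19.20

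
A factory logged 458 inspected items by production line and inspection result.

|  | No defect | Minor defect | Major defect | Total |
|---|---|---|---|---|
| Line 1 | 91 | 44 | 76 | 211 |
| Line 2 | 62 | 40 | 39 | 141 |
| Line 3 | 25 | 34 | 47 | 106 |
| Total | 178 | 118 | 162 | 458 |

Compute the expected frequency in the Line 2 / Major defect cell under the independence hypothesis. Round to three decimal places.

49.873

Row total (Line 2) = 141; column total (Major defect) = 162; grand total N = 458.
Expected count = (row total × column total) / N = 141 × 162 / 458 = 49.873.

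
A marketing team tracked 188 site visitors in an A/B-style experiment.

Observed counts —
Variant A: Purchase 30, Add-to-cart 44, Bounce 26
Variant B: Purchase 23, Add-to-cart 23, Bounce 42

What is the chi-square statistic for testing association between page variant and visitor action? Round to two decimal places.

10.55

Row totals: 100, 88. Column totals: 53, 67, 68. Grand total N = 188.
Expected counts (row total × column total / N):
  Variant A, Purchase: 100×53/188 = 28.191
  Variant A, Add-to-cart: 100×67/188 = 35.638
  Variant A, Bounce: 100×68/188 = 36.170
  Variant B, Purchase: 88×53/188 = 24.809
  Variant B, Add-to-cart: 88×67/188 = 31.362
  Variant B, Bounce: 88×68/188 = 31.830
Contributions (O − E)²/E:
  (30 − 28.191)²/28.191 = 0.1161
  (44 − 35.638)²/35.638 = 1.9620
  (26 − 36.170)²/36.170 = 2.8595
  (23 − 24.809)²/24.809 = 0.1319
  (23 − 31.362)²/31.362 = 2.2295
  (42 − 31.830)²/31.830 = 3.2494
χ² = 0.1161 + 1.9620 + 2.8595 + 0.1319 + 2.2295 + 3.2494 = 10.55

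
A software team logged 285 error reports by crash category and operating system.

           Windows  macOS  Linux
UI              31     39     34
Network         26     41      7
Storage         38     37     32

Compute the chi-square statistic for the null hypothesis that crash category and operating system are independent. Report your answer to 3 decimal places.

16.081

Row totals: 104, 74, 107. Column totals: 95, 117, 73. Grand total N = 285.
Expected counts (row total × column total / N):
  UI, Windows: 104×95/285 = 34.6667
  UI, macOS: 104×117/285 = 42.6947
  UI, Linux: 104×73/285 = 26.6386
  Network, Windows: 74×95/285 = 24.6667
  Network, macOS: 74×117/285 = 30.3789
  Network, Linux: 74×73/285 = 18.9544
  Storage, Windows: 107×95/285 = 35.6667
  Storage, macOS: 107×117/285 = 43.9263
  Storage, Linux: 107×73/285 = 27.4070
Contributions (O − E)²/E:
  (31 − 34.6667)²/34.6667 = 0.3878
  (39 − 42.6947)²/42.6947 = 0.3197
  (34 − 26.6386)²/26.6386 = 2.0343
  (26 − 24.6667)²/24.6667 = 0.0721
  (41 − 30.3789)²/30.3789 = 3.7134
  (7 − 18.9544)²/18.9544 = 7.5396
  (38 − 35.6667)²/35.6667 = 0.1526
  (37 − 43.9263)²/43.9263 = 1.0921
  (32 − 27.4070)²/27.4070 = 0.7697
χ² = 0.3878 + 0.3197 + 2.0343 + 0.0721 + 3.7134 + 7.5396 + 0.1526 + 1.0921 + 0.7697 = 16.081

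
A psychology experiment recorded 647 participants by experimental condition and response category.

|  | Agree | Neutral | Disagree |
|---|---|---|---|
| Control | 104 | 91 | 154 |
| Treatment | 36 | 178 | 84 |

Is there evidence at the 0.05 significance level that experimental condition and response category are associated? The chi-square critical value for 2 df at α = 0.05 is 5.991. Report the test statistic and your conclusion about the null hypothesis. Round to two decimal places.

78.22; reject H₀

Row totals: 349, 298. Column totals: 140, 269, 238. Grand total N = 647.
Expected counts (row total × column total / N):
  Control, Agree: 349×140/647 = 75.518
  Control, Neutral: 349×269/647 = 145.102
  Control, Disagree: 349×238/647 = 128.380
  Treatment, Agree: 298×140/647 = 64.482
  Treatment, Neutral: 298×269/647 = 123.898
  Treatment, Disagree: 298×238/647 = 109.620
Contributions (O − E)²/E:
  (104 − 75.518)²/75.518 = 10.7421
  (91 − 145.102)²/145.102 = 20.1722
  (154 − 128.380)²/128.380 = 5.1128
  (36 − 64.482)²/64.482 = 12.5806
  (178 − 123.898)²/123.898 = 23.6245
  (84 − 109.620)²/109.620 = 5.9878
χ² = 10.7421 + 20.1722 + 5.1128 + 12.5806 + 23.6245 + 5.9878 = 78.22
df = (2−1)(3−1) = 2. Since 78.22 > 5.991, reject the null hypothesis of independence at α = 0.05.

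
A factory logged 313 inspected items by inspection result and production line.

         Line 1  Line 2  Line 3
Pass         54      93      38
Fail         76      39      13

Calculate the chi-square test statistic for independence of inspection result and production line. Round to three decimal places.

28.638

Row totals: 185, 128. Column totals: 130, 132, 51. Grand total N = 313.
Expected counts (row total × column total / N):
  Pass, Line 1: 185×130/313 = 76.83706
  Pass, Line 2: 185×132/313 = 78.01917
  Pass, Line 3: 185×51/313 = 30.14377
  Fail, Line 1: 128×130/313 = 53.16294
  Fail, Line 2: 128×132/313 = 53.98083
  Fail, Line 3: 128×51/313 = 20.85623
Contributions (O − E)²/E:
  (54 − 76.83706)²/76.83706 = 6.7875
  (93 − 78.01917)²/78.01917 = 2.8765
  (38 − 30.14377)²/30.14377 = 2.0475
  (76 − 53.16294)²/53.16294 = 9.8101
  (39 − 53.98083)²/53.98083 = 4.1575
  (13 − 20.85623)²/20.85623 = 2.9593
χ² = 6.7875 + 2.8765 + 2.0475 + 9.8101 + 4.1575 + 2.9593 = 28.638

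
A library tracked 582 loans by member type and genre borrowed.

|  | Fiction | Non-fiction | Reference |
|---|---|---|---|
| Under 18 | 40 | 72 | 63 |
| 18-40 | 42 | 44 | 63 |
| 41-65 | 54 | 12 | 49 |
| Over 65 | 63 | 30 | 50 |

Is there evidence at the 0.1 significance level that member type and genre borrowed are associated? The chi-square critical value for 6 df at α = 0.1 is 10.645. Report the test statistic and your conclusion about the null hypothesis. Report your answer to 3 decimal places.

46.264; reject H₀

Row totals: 175, 149, 115, 143. Column totals: 199, 158, 225. Grand total N = 582.
Expected counts (row total × column total / N):
  Under 18, Fiction: 175×199/582 = 59.8368
  Under 18, Non-fiction: 175×158/582 = 47.5086
  Under 18, Reference: 175×225/582 = 67.6546
  18-40, Fiction: 149×199/582 = 50.9467
  18-40, Non-fiction: 149×158/582 = 40.4502
  18-40, Reference: 149×225/582 = 57.6031
  41-65, Fiction: 115×199/582 = 39.3213
  41-65, Non-fiction: 115×158/582 = 31.2199
  41-65, Reference: 115×225/582 = 44.4588
  Over 65, Fiction: 143×199/582 = 48.8952
  Over 65, Non-fiction: 143×158/582 = 38.8213
  Over 65, Reference: 143×225/582 = 55.2835
Contributions (O − E)²/E:
  (40 − 59.8368)²/59.8368 = 6.5762
  (72 − 47.5086)²/47.5086 = 12.6257
  (63 − 67.6546)²/67.6546 = 0.3202
  (42 − 50.9467)²/50.9467 = 1.5711
  (44 − 40.4502)²/40.4502 = 0.3115
  (63 − 57.6031)²/57.6031 = 0.5056
  (54 − 39.3213)²/39.3213 = 5.4796
  (12 − 31.2199)²/31.2199 = 11.8323
  (49 − 44.4588)²/44.4588 = 0.4639
  (63 − 48.8952)²/48.8952 = 4.0688
  (30 − 38.8213)²/38.8213 = 2.0044
  (50 − 55.2835)²/55.2835 = 0.5049
χ² = 6.5762 + 12.6257 + 0.3202 + 1.5711 + 0.3115 + 0.5056 + 5.4796 + 11.8323 + 0.4639 + 4.0688 + 2.0044 + 0.5049 = 46.264
df = (4−1)(3−1) = 6. Since 46.264 > 10.645, reject the null hypothesis of independence at α = 0.1.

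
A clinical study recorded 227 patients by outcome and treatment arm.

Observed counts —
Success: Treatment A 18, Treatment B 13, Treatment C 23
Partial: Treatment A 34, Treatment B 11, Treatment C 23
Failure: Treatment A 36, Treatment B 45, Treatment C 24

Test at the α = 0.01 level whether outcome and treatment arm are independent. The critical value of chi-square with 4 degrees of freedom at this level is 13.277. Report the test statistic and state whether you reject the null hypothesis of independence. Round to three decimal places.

Row totals: 54, 68, 105. Column totals: 88, 69, 70. Grand total N = 227.
Expected counts (row total × column total / N):
  Success, Treatment A: 54×88/227 = 20.9339
  Success, Treatment B: 54×69/227 = 16.4141
  Success, Treatment C: 54×70/227 = 16.6520
  Partial, Treatment A: 68×88/227 = 26.3612
  Partial, Treatment B: 68×69/227 = 20.6696
  Partial, Treatment C: 68×70/227 = 20.9692
  Failure, Treatment A: 105×88/227 = 40.7048
  Failure, Treatment B: 105×69/227 = 31.9163
  Failure, Treatment C: 105×70/227 = 32.3789
Contributions (O − E)²/E:
  (18 − 20.9339)²/20.9339 = 0.4112
  (13 − 16.4141)²/16.4141 = 0.7101
  (23 − 16.6520)²/16.6520 = 2.4200
  (34 − 26.3612)²/26.3612 = 2.2135
  (11 − 20.6696)²/20.6696 = 4.5236
  (23 − 20.9692)²/20.9692 = 0.1967
  (36 − 40.7048)²/40.7048 = 0.5438
  (45 − 31.9163)²/31.9163 = 5.3635
  (24 − 32.3789)²/32.3789 = 2.1683
χ² = 0.4112 + 0.7101 + 2.4200 + 2.2135 + 4.5236 + 0.1967 + 0.5438 + 5.3635 + 2.1683 = 18.551
df = (3−1)(3−1) = 4. Since 18.551 > 13.277, reject the null hypothesis of independence at α = 0.01.

18.551; reject H₀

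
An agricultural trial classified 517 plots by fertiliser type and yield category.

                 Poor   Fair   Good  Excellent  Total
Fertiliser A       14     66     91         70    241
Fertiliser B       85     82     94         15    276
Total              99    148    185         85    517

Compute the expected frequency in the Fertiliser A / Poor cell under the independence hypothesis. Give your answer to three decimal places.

46.149

Row total (Fertiliser A) = 241; column total (Poor) = 99; grand total N = 517.
Expected count = (row total × column total) / N = 241 × 99 / 517 = 46.149.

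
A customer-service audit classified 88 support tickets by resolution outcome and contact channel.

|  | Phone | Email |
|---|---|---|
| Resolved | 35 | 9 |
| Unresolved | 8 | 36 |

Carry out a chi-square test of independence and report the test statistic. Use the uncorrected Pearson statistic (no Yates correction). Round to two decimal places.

33.15

Row totals: 44, 44. Column totals: 43, 45. Grand total N = 88.
Expected counts (row total × column total / N):
  Resolved, Phone: 44×43/88 = 21.500
  Resolved, Email: 44×45/88 = 22.500
  Unresolved, Phone: 44×43/88 = 21.500
  Unresolved, Email: 44×45/88 = 22.500
Contributions (O − E)²/E:
  (35 − 21.500)²/21.500 = 8.4767
  (9 − 22.500)²/22.500 = 8.1000
  (8 − 21.500)²/21.500 = 8.4767
  (36 − 22.500)²/22.500 = 8.1000
χ² = 8.4767 + 8.1000 + 8.4767 + 8.1000 = 33.15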